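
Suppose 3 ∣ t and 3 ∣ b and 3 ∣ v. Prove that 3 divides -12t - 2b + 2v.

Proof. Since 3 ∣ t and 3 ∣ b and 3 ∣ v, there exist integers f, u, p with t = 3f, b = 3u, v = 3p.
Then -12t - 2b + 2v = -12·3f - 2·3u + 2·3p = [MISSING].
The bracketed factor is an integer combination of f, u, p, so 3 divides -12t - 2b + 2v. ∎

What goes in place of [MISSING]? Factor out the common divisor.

3(-12f + 2p - 2u)

Pull the common 3 out of every term: -12·3f - 2·3u + 2·3p = 3(-12f + 2p - 2u).
-12f + 2p - 2u is an integer, which exhibits the divisibility.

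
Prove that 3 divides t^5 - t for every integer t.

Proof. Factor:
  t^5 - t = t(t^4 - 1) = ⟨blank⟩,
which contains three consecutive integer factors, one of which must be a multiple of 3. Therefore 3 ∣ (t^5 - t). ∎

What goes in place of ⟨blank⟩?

(t - 1)t(t + 1)(t^2 + 1)

t^4 - 1 = (t^2 - 1)(t^2 + 1), and t^2 - 1 = (t-1)(t+1).
So t(t^4 - 1) = (t - 1)t(t + 1)(t^2 + 1).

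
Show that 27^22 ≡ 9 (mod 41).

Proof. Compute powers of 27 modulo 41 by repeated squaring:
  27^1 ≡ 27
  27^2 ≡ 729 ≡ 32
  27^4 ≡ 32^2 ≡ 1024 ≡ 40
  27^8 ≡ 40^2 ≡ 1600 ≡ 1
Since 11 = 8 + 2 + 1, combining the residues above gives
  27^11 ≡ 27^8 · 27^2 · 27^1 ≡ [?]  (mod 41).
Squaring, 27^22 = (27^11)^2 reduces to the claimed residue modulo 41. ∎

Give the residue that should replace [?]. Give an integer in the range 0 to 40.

3

27^8 · 27^2 · 27^1 ≡ 1 · 32 · 27 = 864.
864 mod 41 = 3, so 27^11 ≡ 3 (mod 41).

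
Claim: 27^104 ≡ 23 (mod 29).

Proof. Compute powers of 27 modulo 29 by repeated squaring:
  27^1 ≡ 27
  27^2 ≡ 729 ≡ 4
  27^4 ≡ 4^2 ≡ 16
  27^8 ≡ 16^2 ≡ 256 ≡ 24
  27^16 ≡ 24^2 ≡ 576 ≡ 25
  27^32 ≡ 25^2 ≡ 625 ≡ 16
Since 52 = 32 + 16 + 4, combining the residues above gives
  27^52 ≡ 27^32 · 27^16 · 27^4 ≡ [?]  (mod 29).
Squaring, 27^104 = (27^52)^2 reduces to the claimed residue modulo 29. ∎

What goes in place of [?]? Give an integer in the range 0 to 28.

27^32 · 27^16 · 27^4 ≡ 16 · 25 · 16 = 6400.
6400 mod 29 = 20, so 27^52 ≡ 20 (mod 29).

20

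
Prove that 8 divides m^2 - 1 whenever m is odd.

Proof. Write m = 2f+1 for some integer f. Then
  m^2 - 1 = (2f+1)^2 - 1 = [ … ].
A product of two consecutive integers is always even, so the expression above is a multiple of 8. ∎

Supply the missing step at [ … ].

4f(f + 1)

(2f+1)^2 - 1 = 4f^2 + 4f + 1 - 1 = 4f^2 + 4f = 4f(f+1).
Since f and f+1 are consecutive, f(f+1) is even, and 4·(even) is a multiple of 8.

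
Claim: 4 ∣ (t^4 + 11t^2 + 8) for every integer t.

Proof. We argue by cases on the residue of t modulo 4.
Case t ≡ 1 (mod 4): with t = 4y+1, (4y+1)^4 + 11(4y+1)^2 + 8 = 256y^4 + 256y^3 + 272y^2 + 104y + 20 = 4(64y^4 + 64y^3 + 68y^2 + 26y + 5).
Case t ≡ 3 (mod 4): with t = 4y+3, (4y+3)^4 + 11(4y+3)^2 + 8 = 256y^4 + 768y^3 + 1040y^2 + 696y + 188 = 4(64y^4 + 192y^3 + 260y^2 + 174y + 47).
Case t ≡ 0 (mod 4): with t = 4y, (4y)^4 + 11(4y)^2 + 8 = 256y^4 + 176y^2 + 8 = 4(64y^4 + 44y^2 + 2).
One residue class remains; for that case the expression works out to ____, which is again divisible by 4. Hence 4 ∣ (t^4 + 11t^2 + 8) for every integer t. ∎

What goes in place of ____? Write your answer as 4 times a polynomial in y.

The residues treated are {1, 3, 0}, so the missing case is t ≡ 2 (mod 4); write t = 4y+2.
Then (4y+2)^4 + 11(4y+2)^2 + 8 = 256y^4 + 512y^3 + 560y^2 + 304y + 68 = 4(64y^4 + 128y^3 + 140y^2 + 76y + 17).

4(64y^4 + 128y^3 + 140y^2 + 76y + 17)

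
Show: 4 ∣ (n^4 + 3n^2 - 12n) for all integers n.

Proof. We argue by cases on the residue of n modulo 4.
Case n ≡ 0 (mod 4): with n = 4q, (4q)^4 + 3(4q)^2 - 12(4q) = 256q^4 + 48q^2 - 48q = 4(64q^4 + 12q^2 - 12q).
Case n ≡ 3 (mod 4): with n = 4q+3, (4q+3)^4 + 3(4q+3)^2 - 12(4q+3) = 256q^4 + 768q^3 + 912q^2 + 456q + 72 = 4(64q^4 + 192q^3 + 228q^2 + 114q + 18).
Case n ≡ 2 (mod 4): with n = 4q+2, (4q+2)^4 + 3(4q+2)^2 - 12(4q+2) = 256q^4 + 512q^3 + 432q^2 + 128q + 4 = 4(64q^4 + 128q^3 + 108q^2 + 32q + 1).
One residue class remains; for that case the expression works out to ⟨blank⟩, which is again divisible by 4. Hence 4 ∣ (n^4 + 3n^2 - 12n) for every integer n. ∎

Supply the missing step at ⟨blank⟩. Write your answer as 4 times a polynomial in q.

The residues treated are {0, 3, 2}, so the missing case is n ≡ 1 (mod 4); write n = 4q+1.
Then (4q+1)^4 + 3(4q+1)^2 - 12(4q+1) = 256q^4 + 256q^3 + 144q^2 - 8q - 8 = 4(64q^4 + 64q^3 + 36q^2 - 2q - 2).

4(64q^4 + 64q^3 + 36q^2 - 2q - 2)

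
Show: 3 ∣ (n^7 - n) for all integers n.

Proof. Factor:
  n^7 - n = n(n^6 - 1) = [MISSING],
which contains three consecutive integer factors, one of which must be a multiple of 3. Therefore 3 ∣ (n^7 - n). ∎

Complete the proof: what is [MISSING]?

(n - 1)n(n + 1)(n^4 + n^2 + 1)

n^6 - 1 = (n^2 - 1)(n^4 + n^2 + 1), and n^2 - 1 = (n-1)(n+1).
So n(n^6 - 1) = (n - 1)n(n + 1)(n^4 + n^2 + 1).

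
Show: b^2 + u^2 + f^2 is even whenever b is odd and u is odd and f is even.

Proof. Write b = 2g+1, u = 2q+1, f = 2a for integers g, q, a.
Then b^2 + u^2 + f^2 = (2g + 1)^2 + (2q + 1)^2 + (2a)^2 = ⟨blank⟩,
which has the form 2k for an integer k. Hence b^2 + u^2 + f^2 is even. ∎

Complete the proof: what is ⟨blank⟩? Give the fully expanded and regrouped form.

(2g + 1)^2 + (2q + 1)^2 + (2a)^2 = 4a^2 + 4g^2 + 4g + 4q^2 + 4q + 2
= 2(2a^2 + 2g^2 + 2g + 2q^2 + 2q + 1).
Since 2a^2 + 2g^2 + 2g + 2q^2 + 2q + 1 is an integer, the sum of squares is of the form 2k for an integer k.

2(2a^2 + 2g^2 + 2g + 2q^2 + 2q + 1)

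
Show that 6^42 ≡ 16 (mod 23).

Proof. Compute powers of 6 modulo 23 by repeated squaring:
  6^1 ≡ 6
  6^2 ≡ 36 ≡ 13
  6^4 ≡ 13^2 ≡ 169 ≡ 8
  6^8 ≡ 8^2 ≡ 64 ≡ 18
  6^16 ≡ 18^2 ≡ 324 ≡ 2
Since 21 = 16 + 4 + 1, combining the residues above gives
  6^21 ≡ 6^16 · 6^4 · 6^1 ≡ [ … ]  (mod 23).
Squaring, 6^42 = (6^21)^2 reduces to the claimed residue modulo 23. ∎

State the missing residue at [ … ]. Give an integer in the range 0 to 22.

4

6^16 · 6^4 · 6^1 ≡ 2 · 8 · 6 = 96.
96 mod 23 = 4, so 6^21 ≡ 4 (mod 23).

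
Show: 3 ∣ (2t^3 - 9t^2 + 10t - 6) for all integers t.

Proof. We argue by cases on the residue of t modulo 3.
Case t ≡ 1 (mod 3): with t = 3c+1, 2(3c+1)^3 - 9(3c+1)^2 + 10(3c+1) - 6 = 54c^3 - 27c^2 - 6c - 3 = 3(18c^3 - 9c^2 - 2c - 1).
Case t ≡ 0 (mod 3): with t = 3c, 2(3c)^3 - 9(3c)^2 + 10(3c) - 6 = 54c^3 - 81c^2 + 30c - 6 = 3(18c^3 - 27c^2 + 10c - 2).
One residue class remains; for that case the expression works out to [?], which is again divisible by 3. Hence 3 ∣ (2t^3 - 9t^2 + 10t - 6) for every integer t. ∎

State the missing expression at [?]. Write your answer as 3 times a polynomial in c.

The residues treated are {1, 0}, so the missing case is t ≡ 2 (mod 3); write t = 3c+2.
Then 2(3c+2)^3 - 9(3c+2)^2 + 10(3c+2) - 6 = 54c^3 + 27c^2 - 6c - 6 = 3(18c^3 + 9c^2 - 2c - 2).

3(18c^3 + 9c^2 - 2c - 2)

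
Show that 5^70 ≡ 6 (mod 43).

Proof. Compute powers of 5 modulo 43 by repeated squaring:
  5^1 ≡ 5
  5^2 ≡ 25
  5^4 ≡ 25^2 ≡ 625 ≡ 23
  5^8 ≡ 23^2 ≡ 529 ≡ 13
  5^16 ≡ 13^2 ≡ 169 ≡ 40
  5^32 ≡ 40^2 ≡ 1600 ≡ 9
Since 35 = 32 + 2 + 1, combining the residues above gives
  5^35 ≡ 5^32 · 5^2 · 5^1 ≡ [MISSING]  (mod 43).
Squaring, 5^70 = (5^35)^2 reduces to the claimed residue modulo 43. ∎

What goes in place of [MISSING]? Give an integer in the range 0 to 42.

7

Multiply the listed residues: 9 · 25 · 5 = 225 → 1125.
Reducing modulo 43: 1125 = 26·43 + 7, so 5^35 ≡ 7.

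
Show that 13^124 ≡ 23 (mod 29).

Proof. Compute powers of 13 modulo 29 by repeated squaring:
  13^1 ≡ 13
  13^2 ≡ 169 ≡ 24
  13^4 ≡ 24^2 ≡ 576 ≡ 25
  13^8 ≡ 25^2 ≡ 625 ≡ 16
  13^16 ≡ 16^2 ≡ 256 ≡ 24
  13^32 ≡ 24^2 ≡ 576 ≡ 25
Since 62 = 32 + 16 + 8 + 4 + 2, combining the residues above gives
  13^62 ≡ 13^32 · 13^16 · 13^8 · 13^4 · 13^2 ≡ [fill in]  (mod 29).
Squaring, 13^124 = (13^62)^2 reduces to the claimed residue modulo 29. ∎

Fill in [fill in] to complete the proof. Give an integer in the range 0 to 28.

20

13^32 · 13^16 · 13^8 · 13^4 · 13^2 ≡ 25 · 24 · 16 · 25 · 24 = 5760000.
5760000 mod 29 = 20, so 13^62 ≡ 20 (mod 29).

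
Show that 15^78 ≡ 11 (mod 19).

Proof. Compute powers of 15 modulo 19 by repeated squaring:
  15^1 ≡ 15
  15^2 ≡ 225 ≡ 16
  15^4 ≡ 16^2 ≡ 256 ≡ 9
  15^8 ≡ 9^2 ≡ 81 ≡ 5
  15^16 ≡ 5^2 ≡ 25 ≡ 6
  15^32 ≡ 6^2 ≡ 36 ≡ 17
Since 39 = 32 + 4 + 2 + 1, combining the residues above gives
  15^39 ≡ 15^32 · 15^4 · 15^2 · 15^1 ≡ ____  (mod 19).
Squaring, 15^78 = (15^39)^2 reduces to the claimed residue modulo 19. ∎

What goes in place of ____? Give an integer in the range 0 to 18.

12

15^32 · 15^4 · 15^2 · 15^1 ≡ 17 · 9 · 16 · 15 = 36720.
36720 mod 19 = 12, so 15^39 ≡ 12 (mod 19).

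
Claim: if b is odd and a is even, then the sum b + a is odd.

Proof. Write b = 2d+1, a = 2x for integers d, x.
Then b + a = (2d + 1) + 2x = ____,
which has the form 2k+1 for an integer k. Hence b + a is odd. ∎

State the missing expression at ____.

(2d + 1) + 2x = 2d + 2x + 1
= 2(d + x) + 1.
Since d + x is an integer, the sum is of the form 2k+1 for an integer k.

2(d + x) + 1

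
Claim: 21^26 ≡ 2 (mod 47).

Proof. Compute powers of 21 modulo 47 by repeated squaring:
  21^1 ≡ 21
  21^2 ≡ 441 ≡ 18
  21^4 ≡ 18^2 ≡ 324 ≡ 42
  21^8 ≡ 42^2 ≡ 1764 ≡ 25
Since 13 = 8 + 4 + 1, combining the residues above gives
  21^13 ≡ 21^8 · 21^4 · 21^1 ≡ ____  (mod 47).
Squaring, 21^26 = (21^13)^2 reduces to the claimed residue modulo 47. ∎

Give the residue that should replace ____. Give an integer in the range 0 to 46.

7

Multiply the listed residues: 25 · 42 · 21 = 1050 → 22050.
Reducing modulo 47: 22050 = 469·47 + 7, so 21^13 ≡ 7.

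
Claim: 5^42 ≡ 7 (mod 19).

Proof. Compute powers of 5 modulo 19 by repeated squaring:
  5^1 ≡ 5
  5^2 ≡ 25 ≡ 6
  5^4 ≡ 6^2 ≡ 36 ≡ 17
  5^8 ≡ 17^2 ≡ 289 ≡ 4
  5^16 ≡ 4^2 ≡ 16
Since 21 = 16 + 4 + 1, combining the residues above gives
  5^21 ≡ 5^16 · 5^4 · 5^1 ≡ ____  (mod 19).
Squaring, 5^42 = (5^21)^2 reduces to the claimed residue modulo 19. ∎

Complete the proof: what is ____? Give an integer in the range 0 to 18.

5^16 · 5^4 · 5^1 ≡ 16 · 17 · 5 = 1360.
1360 mod 19 = 11, so 5^21 ≡ 11 (mod 19).

11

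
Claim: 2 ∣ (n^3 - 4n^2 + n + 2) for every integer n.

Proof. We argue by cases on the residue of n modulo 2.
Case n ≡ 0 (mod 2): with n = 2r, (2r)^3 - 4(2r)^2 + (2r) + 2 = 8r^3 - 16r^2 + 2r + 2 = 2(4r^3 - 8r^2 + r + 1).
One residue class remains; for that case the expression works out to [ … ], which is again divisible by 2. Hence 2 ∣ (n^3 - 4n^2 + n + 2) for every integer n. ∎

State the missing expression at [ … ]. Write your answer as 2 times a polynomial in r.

2(4r^3 - 2r^2 - 4r)

The residues treated are {0}, so the missing case is n ≡ 1 (mod 2); write n = 2r+1.
Then (2r+1)^3 - 4(2r+1)^2 + (2r+1) + 2 = 8r^3 - 4r^2 - 8r = 2(4r^3 - 2r^2 - 4r).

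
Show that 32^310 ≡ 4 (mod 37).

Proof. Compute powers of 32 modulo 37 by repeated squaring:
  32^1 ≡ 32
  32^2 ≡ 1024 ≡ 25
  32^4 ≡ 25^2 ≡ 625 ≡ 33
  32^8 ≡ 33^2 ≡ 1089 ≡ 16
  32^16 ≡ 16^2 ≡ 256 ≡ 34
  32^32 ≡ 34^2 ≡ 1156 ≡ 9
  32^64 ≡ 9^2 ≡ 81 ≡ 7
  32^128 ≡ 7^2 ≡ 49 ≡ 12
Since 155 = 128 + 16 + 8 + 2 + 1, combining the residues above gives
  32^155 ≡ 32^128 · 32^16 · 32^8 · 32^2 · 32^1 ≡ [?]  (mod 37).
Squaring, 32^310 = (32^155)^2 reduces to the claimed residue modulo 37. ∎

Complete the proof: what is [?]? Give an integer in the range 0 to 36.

35

Multiply the listed residues: 12 · 34 · 16 · 25 · 32 = 408 → 6528 → 163200 → 5222400.
Reducing modulo 37: 5222400 = 141145·37 + 35, so 32^155 ≡ 35.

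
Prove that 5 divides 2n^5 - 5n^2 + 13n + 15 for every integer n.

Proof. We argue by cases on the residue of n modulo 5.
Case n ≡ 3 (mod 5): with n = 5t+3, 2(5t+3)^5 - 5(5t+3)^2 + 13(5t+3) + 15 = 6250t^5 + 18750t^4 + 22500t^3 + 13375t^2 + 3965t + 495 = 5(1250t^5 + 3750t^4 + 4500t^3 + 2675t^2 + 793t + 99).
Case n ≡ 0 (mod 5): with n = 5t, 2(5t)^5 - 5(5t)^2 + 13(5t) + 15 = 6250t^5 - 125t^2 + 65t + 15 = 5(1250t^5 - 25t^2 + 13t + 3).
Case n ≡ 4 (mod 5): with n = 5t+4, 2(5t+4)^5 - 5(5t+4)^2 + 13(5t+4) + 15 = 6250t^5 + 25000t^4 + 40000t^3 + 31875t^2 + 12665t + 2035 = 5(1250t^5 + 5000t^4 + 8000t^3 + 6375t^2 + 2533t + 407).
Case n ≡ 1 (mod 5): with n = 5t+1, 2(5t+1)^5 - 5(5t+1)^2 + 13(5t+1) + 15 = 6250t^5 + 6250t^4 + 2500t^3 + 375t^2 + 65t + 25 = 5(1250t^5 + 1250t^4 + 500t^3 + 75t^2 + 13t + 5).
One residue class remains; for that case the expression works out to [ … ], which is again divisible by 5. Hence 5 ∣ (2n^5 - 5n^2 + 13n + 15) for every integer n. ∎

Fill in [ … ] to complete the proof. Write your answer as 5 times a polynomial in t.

5(1250t^5 + 2500t^4 + 2000t^3 + 775t^2 + 153t + 17)

Only n ≡ 2 (mod 5) is unaccounted for. Put n = 5t+2:
2(5t+2)^5 - 5(5t+2)^2 + 13(5t+2) + 15 expands to 6250t^5 + 12500t^4 + 10000t^3 + 3875t^2 + 765t + 85,
and factoring out 5 leaves 5(1250t^5 + 2500t^4 + 2000t^3 + 775t^2 + 153t + 17).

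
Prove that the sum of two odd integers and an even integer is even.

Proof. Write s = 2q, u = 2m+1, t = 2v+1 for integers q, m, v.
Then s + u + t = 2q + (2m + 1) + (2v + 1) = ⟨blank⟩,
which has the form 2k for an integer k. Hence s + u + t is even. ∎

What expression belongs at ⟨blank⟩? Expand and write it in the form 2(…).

2(m + q + v + 1)

2q + (2m + 1) + (2v + 1) = 2m + 2q + 2v + 2
= 2(m + q + v + 1).
Since m + q + v + 1 is an integer, the sum is of the form 2k for an integer k.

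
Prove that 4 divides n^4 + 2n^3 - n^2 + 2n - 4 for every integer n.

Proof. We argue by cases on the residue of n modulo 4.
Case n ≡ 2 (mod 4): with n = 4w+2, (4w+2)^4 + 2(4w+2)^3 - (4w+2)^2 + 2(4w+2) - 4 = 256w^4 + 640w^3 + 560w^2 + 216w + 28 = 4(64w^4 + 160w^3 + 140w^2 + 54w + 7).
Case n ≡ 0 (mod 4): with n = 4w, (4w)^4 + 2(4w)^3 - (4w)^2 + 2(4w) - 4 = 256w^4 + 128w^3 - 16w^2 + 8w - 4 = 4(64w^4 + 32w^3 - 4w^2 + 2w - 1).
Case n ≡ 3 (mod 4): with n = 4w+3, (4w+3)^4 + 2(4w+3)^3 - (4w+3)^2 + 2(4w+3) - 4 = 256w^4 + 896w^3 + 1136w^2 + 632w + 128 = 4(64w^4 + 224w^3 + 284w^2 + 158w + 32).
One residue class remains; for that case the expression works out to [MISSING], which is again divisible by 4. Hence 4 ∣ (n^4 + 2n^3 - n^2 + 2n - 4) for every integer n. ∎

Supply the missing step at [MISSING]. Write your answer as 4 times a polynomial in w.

4(64w^4 + 96w^3 + 44w^2 + 10w)

Only n ≡ 1 (mod 4) is unaccounted for. Put n = 4w+1:
(4w+1)^4 + 2(4w+1)^3 - (4w+1)^2 + 2(4w+1) - 4 expands to 256w^4 + 384w^3 + 176w^2 + 40w,
and factoring out 4 leaves 4(64w^4 + 96w^3 + 44w^2 + 10w).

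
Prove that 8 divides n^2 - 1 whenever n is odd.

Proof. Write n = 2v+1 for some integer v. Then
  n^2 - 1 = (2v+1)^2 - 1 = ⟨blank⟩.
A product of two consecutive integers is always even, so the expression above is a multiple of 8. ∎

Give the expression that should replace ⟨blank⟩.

(2v+1)^2 - 1 = 4v^2 + 4v + 1 - 1 = 4v^2 + 4v = 4v(v+1).
Since v and v+1 are consecutive, v(v+1) is even, and 4·(even) is a multiple of 8.

4v(v + 1)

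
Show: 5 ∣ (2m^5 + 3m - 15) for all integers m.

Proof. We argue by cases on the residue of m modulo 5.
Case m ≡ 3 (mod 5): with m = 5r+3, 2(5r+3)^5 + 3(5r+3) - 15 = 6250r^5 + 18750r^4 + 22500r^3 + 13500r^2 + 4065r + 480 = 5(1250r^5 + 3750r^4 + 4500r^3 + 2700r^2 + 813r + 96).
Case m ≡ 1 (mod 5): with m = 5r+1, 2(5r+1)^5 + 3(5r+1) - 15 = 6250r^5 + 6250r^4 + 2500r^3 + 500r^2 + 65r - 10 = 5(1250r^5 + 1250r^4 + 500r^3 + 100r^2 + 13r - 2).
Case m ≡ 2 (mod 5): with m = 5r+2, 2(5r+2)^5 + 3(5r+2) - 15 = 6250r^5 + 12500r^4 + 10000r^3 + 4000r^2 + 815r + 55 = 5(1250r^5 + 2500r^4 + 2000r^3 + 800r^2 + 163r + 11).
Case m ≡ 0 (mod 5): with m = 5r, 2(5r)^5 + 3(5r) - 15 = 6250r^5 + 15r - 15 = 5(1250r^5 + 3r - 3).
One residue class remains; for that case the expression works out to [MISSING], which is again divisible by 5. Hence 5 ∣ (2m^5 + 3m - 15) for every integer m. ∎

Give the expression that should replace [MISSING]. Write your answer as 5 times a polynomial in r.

The residues treated are {3, 1, 2, 0}, so the missing case is m ≡ 4 (mod 5); write m = 5r+4.
Then 2(5r+4)^5 + 3(5r+4) - 15 = 6250r^5 + 25000r^4 + 40000r^3 + 32000r^2 + 12815r + 2045 = 5(1250r^5 + 5000r^4 + 8000r^3 + 6400r^2 + 2563r + 409).

5(1250r^5 + 5000r^4 + 8000r^3 + 6400r^2 + 2563r + 409)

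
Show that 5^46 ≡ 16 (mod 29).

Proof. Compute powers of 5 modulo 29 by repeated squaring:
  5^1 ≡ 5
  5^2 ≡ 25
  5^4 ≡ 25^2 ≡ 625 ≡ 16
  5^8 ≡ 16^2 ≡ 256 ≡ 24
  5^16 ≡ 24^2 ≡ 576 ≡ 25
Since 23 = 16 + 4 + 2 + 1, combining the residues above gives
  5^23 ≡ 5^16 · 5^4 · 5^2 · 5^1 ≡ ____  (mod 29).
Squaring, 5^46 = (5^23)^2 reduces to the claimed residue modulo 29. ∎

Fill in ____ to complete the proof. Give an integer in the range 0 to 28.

5^16 · 5^4 · 5^2 · 5^1 ≡ 25 · 16 · 25 · 5 = 50000.
50000 mod 29 = 4, so 5^23 ≡ 4 (mod 29).

4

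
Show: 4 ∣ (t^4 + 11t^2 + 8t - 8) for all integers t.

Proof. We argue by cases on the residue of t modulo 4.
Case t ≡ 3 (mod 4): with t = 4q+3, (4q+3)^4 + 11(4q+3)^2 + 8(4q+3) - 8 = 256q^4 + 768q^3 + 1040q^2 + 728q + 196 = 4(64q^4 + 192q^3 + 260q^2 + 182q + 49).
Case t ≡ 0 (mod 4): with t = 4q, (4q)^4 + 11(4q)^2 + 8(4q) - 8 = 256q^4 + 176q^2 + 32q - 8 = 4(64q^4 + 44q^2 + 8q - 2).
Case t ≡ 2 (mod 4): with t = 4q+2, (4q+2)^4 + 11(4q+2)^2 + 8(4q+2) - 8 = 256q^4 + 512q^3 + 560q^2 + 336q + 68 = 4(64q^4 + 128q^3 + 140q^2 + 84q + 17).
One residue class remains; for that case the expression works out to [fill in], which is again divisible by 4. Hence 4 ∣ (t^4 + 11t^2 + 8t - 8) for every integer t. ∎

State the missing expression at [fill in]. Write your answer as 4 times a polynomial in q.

The residues treated are {3, 0, 2}, so the missing case is t ≡ 1 (mod 4); write t = 4q+1.
Then (4q+1)^4 + 11(4q+1)^2 + 8(4q+1) - 8 = 256q^4 + 256q^3 + 272q^2 + 136q + 12 = 4(64q^4 + 64q^3 + 68q^2 + 34q + 3).

4(64q^4 + 64q^3 + 68q^2 + 34q + 3)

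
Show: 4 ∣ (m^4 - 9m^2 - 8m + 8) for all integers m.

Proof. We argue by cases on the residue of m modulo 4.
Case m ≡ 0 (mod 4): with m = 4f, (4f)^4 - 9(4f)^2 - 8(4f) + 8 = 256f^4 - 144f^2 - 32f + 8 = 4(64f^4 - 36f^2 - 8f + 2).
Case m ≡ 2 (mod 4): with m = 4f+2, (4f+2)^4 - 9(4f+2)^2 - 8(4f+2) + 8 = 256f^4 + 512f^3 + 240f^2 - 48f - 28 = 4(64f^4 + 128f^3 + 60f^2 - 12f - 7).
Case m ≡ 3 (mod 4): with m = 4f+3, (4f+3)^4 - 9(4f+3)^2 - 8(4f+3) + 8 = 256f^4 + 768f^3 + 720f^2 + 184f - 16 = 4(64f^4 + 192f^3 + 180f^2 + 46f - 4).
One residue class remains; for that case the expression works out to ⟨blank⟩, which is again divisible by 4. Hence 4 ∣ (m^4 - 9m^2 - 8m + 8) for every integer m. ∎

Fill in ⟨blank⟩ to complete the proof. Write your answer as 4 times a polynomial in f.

4(64f^4 + 64f^3 - 12f^2 - 22f - 2)

The residues treated are {0, 2, 3}, so the missing case is m ≡ 1 (mod 4); write m = 4f+1.
Then (4f+1)^4 - 9(4f+1)^2 - 8(4f+1) + 8 = 256f^4 + 256f^3 - 48f^2 - 88f - 8 = 4(64f^4 + 64f^3 - 12f^2 - 22f - 2).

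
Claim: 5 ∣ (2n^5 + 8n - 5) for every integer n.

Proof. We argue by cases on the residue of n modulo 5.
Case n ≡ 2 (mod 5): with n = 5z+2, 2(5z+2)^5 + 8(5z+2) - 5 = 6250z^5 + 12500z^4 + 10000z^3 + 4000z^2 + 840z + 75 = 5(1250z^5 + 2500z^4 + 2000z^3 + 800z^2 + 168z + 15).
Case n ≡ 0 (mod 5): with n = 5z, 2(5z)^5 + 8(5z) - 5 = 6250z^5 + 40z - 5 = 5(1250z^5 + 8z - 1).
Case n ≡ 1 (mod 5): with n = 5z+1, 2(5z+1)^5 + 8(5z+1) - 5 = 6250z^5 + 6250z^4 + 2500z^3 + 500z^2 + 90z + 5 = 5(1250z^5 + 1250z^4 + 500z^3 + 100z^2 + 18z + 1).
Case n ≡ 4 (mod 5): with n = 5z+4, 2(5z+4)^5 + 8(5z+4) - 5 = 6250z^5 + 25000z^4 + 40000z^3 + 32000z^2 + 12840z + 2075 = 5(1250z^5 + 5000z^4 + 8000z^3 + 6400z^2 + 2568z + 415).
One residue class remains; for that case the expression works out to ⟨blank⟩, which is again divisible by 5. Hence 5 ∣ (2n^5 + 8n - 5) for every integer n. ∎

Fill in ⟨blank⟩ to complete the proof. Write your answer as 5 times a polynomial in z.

5(1250z^5 + 3750z^4 + 4500z^3 + 2700z^2 + 818z + 101)

Only n ≡ 3 (mod 5) is unaccounted for. Put n = 5z+3:
2(5z+3)^5 + 8(5z+3) - 5 expands to 6250z^5 + 18750z^4 + 22500z^3 + 13500z^2 + 4090z + 505,
and factoring out 5 leaves 5(1250z^5 + 3750z^4 + 4500z^3 + 2700z^2 + 818z + 101).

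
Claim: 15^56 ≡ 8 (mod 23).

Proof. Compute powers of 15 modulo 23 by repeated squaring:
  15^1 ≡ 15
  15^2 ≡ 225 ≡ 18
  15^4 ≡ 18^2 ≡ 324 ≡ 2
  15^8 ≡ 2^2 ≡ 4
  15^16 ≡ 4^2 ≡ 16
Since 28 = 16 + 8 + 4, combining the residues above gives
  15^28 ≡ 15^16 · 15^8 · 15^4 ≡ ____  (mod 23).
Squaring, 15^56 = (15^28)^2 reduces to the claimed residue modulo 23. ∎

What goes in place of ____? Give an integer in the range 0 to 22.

15^16 · 15^8 · 15^4 ≡ 16 · 4 · 2 = 128.
128 mod 23 = 13, so 15^28 ≡ 13 (mod 23).

13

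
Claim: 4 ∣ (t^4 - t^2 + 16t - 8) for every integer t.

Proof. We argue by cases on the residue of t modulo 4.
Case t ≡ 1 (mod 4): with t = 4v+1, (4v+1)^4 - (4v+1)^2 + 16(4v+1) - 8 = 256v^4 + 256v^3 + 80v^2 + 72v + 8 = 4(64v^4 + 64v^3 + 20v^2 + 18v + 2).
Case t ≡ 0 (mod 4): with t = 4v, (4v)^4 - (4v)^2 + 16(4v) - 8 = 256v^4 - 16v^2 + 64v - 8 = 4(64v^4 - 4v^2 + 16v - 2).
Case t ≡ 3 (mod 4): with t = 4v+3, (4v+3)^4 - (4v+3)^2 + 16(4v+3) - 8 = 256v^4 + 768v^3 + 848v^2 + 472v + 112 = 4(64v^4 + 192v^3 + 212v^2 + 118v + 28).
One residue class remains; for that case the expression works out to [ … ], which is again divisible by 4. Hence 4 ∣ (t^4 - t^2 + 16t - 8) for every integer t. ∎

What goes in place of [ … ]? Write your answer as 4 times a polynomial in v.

Only t ≡ 2 (mod 4) is unaccounted for. Put t = 4v+2:
(4v+2)^4 - (4v+2)^2 + 16(4v+2) - 8 expands to 256v^4 + 512v^3 + 368v^2 + 176v + 36,
and factoring out 4 leaves 4(64v^4 + 128v^3 + 92v^2 + 44v + 9).

4(64v^4 + 128v^3 + 92v^2 + 44v + 9)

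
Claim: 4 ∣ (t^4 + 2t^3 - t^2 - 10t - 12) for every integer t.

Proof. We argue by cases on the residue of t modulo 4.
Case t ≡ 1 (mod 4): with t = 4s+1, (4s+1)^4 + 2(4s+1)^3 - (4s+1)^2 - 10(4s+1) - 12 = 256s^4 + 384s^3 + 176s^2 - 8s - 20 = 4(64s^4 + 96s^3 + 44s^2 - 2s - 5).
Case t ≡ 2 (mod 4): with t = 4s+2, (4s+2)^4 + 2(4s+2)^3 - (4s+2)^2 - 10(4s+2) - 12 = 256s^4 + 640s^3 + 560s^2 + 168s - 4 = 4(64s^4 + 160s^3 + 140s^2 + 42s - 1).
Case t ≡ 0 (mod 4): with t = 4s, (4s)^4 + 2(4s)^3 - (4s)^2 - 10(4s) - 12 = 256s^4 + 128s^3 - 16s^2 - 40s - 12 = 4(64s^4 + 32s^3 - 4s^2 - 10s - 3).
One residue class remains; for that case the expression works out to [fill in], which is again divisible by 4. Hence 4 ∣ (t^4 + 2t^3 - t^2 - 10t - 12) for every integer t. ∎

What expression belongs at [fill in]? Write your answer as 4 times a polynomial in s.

4(64s^4 + 224s^3 + 284s^2 + 146s + 21)

The residues treated are {1, 2, 0}, so the missing case is t ≡ 3 (mod 4); write t = 4s+3.
Then (4s+3)^4 + 2(4s+3)^3 - (4s+3)^2 - 10(4s+3) - 12 = 256s^4 + 896s^3 + 1136s^2 + 584s + 84 = 4(64s^4 + 224s^3 + 284s^2 + 146s + 21).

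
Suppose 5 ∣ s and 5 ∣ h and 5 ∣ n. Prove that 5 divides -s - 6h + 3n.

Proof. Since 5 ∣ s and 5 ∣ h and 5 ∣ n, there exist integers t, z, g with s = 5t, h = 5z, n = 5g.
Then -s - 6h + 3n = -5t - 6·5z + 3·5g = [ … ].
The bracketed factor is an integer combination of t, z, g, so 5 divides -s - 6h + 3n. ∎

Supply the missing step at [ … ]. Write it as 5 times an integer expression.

Each term has a factor of 5: -5t - 6·5z + 3·5g = 5·(3g - t - 6z).
Since 3g - t - 6z is an integer, 5 ∣ (-s - 6h + 3n).

5(3g - t - 6z)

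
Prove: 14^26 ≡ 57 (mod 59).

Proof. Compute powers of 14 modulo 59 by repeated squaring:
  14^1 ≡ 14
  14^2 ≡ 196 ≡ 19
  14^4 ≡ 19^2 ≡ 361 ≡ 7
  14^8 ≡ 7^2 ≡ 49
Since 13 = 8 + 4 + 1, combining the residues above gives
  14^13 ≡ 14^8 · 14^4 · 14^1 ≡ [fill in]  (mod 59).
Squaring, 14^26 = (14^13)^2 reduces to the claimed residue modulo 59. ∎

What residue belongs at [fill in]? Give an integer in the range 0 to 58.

23

Multiply the listed residues: 49 · 7 · 14 = 343 → 4802.
Reducing modulo 59: 4802 = 81·59 + 23, so 14^13 ≡ 23.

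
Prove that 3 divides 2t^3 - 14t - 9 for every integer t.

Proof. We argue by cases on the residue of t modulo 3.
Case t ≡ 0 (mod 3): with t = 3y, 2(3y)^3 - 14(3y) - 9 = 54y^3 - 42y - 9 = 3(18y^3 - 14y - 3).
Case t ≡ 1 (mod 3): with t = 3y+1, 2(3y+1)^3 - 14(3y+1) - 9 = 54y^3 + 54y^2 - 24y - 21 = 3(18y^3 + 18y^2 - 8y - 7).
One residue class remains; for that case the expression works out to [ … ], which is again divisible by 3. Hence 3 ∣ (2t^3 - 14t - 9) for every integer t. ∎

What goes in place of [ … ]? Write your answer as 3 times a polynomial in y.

Only t ≡ 2 (mod 3) is unaccounted for. Put t = 3y+2:
2(3y+2)^3 - 14(3y+2) - 9 expands to 54y^3 + 108y^2 + 30y - 21,
and factoring out 3 leaves 3(18y^3 + 36y^2 + 10y - 7).

3(18y^3 + 36y^2 + 10y - 7)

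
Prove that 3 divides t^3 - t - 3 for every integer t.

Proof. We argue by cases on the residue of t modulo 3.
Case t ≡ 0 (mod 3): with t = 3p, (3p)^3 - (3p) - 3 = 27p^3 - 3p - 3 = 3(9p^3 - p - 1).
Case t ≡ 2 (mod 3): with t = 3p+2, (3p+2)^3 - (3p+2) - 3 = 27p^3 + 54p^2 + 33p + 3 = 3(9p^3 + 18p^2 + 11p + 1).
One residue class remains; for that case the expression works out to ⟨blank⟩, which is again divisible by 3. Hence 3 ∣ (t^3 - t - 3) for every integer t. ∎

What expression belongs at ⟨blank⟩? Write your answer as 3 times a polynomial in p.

3(9p^3 + 9p^2 + 2p - 1)

The residues treated are {0, 2}, so the missing case is t ≡ 1 (mod 3); write t = 3p+1.
Then (3p+1)^3 - (3p+1) - 3 = 27p^3 + 27p^2 + 6p - 3 = 3(9p^3 + 9p^2 + 2p - 1).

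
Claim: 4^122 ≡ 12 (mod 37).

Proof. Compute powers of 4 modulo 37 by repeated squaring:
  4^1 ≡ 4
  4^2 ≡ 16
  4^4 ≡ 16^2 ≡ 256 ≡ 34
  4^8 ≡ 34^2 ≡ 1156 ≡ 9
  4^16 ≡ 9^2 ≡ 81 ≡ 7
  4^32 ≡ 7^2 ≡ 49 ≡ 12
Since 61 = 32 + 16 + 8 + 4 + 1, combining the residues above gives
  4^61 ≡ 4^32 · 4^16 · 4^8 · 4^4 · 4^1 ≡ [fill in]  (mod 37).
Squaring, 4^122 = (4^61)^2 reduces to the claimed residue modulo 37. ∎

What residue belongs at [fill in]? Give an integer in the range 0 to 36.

4^32 · 4^16 · 4^8 · 4^4 · 4^1 ≡ 12 · 7 · 9 · 34 · 4 = 102816.
102816 mod 37 = 30, so 4^61 ≡ 30 (mod 37).

30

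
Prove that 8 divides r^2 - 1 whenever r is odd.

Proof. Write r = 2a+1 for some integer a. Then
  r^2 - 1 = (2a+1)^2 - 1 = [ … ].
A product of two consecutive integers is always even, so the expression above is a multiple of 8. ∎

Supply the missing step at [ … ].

(2a+1)^2 - 1 = 4a^2 + 4a + 1 - 1 = 4a^2 + 4a = 4a(a+1).
Since a and a+1 are consecutive, a(a+1) is even, and 4·(even) is a multiple of 8.

4a(a + 1)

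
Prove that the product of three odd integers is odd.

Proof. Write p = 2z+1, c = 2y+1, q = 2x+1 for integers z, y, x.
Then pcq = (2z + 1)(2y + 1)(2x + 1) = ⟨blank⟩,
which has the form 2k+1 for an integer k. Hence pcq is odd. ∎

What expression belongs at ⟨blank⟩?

2(4xyz + 2xy + 2xz + x + 2yz + y + z) + 1

(2z + 1)(2y + 1)(2x + 1) = 8xyz + 4xy + 4xz + 2x + 4yz + 2y + 2z + 1
= 2(4xyz + 2xy + 2xz + x + 2yz + y + z) + 1.
Since 4xyz + 2xy + 2xz + x + 2yz + y + z is an integer, the product is of the form 2k+1 for an integer k.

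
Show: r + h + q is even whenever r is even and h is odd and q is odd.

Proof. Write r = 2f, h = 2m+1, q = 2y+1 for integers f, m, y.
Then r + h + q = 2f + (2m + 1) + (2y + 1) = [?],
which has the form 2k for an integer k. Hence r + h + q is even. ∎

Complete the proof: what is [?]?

2f + (2m + 1) + (2y + 1) = 2f + 2m + 2y + 2
= 2(f + m + y + 1).
Since f + m + y + 1 is an integer, the sum is of the form 2k for an integer k.

2(f + m + y + 1)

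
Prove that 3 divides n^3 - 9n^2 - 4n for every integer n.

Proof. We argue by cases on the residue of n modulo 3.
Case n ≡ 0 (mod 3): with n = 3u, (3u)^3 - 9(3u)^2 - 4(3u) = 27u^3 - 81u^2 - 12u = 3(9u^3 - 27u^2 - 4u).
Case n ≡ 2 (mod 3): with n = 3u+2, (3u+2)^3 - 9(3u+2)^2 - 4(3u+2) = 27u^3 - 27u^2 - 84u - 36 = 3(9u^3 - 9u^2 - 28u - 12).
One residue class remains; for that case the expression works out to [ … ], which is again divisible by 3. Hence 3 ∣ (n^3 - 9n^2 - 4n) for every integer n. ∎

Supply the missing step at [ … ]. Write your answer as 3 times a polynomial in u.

3(9u^3 - 18u^2 - 19u - 4)

The residues treated are {0, 2}, so the missing case is n ≡ 1 (mod 3); write n = 3u+1.
Then (3u+1)^3 - 9(3u+1)^2 - 4(3u+1) = 27u^3 - 54u^2 - 57u - 12 = 3(9u^3 - 18u^2 - 19u - 4).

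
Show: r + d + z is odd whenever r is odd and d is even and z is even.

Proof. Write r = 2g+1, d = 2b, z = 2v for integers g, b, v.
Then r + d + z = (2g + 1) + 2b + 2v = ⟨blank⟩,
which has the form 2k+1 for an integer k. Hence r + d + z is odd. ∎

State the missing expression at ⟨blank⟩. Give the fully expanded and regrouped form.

2(b + g + v) + 1

Expanding: (2g + 1) + 2b + 2v = 2b + 2g + 2v + 1.
Every term except the constant is even, so this is 2(b + g + v) + 1,
and b + g + v ∈ ℤ gives the required form.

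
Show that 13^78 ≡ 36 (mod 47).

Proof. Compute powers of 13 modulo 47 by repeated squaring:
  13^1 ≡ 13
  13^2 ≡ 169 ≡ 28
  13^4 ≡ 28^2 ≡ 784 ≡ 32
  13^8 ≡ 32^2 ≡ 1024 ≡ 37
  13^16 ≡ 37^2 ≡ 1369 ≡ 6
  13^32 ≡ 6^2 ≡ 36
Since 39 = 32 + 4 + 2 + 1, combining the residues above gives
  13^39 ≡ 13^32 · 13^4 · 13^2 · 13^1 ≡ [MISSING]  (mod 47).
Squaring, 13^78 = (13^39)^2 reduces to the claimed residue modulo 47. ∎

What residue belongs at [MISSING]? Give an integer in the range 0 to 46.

41

13^32 · 13^4 · 13^2 · 13^1 ≡ 36 · 32 · 28 · 13 = 419328.
419328 mod 47 = 41, so 13^39 ≡ 41 (mod 47).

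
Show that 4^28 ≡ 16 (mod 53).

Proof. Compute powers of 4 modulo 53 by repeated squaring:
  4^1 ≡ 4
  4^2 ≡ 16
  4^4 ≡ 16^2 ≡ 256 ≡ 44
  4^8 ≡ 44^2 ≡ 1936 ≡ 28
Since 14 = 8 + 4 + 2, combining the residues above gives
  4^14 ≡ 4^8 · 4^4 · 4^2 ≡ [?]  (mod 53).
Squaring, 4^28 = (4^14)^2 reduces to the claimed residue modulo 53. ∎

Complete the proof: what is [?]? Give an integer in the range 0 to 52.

4^8 · 4^4 · 4^2 ≡ 28 · 44 · 16 = 19712.
19712 mod 53 = 49, so 4^14 ≡ 49 (mod 53).

49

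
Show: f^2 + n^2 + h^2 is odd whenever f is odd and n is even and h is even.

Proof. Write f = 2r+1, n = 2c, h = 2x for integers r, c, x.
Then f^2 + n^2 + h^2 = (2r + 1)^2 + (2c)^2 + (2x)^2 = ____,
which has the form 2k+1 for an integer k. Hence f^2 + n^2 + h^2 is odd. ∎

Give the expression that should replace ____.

2(2c^2 + 2r^2 + 2r + 2x^2) + 1

Expanding: (2r + 1)^2 + (2c)^2 + (2x)^2 = 4c^2 + 4r^2 + 4r + 4x^2 + 1.
Every term except the constant is even, so this is 2(2c^2 + 2r^2 + 2r + 2x^2) + 1,
and 2c^2 + 2r^2 + 2r + 2x^2 ∈ ℤ gives the required form.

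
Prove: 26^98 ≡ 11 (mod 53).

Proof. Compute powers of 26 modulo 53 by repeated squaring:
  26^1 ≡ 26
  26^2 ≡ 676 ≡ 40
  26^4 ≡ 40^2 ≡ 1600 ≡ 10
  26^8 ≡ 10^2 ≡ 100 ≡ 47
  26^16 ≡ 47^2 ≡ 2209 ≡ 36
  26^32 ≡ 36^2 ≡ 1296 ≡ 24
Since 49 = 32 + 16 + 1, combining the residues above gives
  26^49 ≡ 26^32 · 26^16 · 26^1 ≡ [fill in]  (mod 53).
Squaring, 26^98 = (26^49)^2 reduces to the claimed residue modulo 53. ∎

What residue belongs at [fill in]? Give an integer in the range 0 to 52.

45

Multiply the listed residues: 24 · 36 · 26 = 864 → 22464.
Reducing modulo 53: 22464 = 423·53 + 45, so 26^49 ≡ 45.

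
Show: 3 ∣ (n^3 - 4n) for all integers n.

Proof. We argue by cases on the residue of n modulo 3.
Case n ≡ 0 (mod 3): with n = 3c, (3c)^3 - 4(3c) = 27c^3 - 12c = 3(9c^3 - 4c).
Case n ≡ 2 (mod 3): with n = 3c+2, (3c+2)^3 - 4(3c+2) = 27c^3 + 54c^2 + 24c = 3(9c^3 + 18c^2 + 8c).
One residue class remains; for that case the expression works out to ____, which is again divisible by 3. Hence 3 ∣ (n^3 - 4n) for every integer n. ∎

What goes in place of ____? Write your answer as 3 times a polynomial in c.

Only n ≡ 1 (mod 3) is unaccounted for. Put n = 3c+1:
(3c+1)^3 - 4(3c+1) expands to 27c^3 + 27c^2 - 3c - 3,
and factoring out 3 leaves 3(9c^3 + 9c^2 - c - 1).

3(9c^3 + 9c^2 - c - 1)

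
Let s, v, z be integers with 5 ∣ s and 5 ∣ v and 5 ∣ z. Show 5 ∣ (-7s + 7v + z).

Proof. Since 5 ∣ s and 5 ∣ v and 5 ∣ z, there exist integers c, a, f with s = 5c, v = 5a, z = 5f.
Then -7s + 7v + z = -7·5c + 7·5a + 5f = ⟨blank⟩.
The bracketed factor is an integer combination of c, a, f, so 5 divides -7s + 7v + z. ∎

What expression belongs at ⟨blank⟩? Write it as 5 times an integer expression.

5(7a - 7c + f)

Each term has a factor of 5: -7·5c + 7·5a + 5f = 5·(7a - 7c + f).
Since 7a - 7c + f is an integer, 5 ∣ (-7s + 7v + z).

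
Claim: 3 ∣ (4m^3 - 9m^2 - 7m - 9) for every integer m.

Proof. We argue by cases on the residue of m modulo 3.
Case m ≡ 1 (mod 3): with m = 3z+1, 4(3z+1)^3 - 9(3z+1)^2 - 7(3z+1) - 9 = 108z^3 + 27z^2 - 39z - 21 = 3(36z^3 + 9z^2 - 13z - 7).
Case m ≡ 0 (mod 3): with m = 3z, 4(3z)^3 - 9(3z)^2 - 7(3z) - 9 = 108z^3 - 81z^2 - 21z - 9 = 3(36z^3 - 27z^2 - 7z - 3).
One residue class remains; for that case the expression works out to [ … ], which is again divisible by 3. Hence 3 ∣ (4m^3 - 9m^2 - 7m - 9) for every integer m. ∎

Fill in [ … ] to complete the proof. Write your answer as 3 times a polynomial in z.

3(36z^3 + 45z^2 + 5z - 9)

Only m ≡ 2 (mod 3) is unaccounted for. Put m = 3z+2:
4(3z+2)^3 - 9(3z+2)^2 - 7(3z+2) - 9 expands to 108z^3 + 135z^2 + 15z - 27,
and factoring out 3 leaves 3(36z^3 + 45z^2 + 5z - 9).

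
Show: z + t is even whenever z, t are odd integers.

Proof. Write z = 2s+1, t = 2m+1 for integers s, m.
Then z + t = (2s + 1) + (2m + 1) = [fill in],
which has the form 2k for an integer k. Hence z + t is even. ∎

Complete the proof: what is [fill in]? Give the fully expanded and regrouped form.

2(m + s + 1)

(2s + 1) + (2m + 1) = 2m + 2s + 2
= 2(m + s + 1).
Since m + s + 1 is an integer, the sum is of the form 2k for an integer k.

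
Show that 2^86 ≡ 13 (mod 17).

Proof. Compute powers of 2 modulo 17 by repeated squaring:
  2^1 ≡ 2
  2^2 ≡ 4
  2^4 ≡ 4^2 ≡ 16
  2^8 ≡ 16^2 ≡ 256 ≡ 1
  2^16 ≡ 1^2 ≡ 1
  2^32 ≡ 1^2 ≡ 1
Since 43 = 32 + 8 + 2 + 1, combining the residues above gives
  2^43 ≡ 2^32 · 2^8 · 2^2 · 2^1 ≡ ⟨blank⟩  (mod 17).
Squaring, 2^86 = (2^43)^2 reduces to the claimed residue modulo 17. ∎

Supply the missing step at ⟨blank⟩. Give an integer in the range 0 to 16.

8

Multiply the listed residues: 1 · 1 · 4 · 2 = 1 → 4 → 8.
Reducing modulo 17: 8 = 0·17 + 8, so 2^43 ≡ 8.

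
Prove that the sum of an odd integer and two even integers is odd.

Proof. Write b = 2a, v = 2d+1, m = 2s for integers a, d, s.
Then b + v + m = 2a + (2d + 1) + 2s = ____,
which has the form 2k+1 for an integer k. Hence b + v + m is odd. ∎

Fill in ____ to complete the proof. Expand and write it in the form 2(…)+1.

2a + (2d + 1) + 2s = 2a + 2d + 2s + 1
= 2(a + d + s) + 1.
Since a + d + s is an integer, the sum is of the form 2k+1 for an integer k.

2(a + d + s) + 1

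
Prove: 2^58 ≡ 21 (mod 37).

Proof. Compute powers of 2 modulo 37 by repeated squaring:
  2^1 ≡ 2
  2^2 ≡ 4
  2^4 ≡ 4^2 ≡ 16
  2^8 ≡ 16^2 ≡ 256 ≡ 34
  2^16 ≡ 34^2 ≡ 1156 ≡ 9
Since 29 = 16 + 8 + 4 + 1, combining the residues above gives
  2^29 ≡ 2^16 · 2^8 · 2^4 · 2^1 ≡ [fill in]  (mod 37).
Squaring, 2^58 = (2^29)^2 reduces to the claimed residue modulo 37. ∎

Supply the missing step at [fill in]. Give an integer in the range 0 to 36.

24

Multiply the listed residues: 9 · 34 · 16 · 2 = 306 → 4896 → 9792.
Reducing modulo 37: 9792 = 264·37 + 24, so 2^29 ≡ 24.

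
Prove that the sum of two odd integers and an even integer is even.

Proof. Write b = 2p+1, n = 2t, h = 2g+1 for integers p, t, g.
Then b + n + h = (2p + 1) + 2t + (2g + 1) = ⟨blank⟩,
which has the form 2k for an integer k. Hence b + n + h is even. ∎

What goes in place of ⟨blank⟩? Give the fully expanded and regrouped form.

(2p + 1) + 2t + (2g + 1) = 2g + 2p + 2t + 2
= 2(g + p + t + 1).
Since g + p + t + 1 is an integer, the sum is of the form 2k for an integer k.

2(g + p + t + 1)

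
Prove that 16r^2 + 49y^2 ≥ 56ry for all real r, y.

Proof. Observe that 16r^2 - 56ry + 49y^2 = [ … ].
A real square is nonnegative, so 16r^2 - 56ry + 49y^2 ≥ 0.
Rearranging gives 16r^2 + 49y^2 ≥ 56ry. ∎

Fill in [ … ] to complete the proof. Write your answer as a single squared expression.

16r^2 - 56ry + 49y^2 is a perfect-square trinomial: the outer terms are (4r)^2 and (7y)^2, and the cross term is -2·4r·7y.
So 16r^2 - 56ry + 49y^2 = (4r - 7y)^2 ≥ 0.

(4r - 7y)^2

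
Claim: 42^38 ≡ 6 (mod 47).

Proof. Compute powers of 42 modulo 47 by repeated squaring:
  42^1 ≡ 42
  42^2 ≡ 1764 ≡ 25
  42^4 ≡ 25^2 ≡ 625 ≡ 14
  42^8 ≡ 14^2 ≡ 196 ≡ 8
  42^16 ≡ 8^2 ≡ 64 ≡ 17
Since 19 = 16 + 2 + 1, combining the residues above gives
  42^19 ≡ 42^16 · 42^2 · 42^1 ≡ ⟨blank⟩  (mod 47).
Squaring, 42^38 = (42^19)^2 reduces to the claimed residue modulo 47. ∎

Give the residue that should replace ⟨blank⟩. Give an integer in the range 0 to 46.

42^16 · 42^2 · 42^1 ≡ 17 · 25 · 42 = 17850.
17850 mod 47 = 37, so 42^19 ≡ 37 (mod 47).

37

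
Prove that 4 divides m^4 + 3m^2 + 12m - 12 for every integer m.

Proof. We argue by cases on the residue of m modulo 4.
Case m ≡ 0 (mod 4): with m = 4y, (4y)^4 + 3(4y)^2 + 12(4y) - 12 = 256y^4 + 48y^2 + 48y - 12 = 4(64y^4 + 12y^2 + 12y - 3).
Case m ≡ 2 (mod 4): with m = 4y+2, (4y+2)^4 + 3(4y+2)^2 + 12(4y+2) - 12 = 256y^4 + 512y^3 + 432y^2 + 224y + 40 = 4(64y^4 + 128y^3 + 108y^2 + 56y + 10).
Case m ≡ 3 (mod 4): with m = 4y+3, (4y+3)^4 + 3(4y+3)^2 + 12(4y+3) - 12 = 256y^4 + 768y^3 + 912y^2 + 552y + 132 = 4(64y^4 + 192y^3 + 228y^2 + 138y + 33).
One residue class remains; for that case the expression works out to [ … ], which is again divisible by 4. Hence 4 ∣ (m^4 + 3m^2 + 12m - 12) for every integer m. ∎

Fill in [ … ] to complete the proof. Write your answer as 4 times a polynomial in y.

4(64y^4 + 64y^3 + 36y^2 + 22y + 1)

The residues treated are {0, 2, 3}, so the missing case is m ≡ 1 (mod 4); write m = 4y+1.
Then (4y+1)^4 + 3(4y+1)^2 + 12(4y+1) - 12 = 256y^4 + 256y^3 + 144y^2 + 88y + 4 = 4(64y^4 + 64y^3 + 36y^2 + 22y + 1).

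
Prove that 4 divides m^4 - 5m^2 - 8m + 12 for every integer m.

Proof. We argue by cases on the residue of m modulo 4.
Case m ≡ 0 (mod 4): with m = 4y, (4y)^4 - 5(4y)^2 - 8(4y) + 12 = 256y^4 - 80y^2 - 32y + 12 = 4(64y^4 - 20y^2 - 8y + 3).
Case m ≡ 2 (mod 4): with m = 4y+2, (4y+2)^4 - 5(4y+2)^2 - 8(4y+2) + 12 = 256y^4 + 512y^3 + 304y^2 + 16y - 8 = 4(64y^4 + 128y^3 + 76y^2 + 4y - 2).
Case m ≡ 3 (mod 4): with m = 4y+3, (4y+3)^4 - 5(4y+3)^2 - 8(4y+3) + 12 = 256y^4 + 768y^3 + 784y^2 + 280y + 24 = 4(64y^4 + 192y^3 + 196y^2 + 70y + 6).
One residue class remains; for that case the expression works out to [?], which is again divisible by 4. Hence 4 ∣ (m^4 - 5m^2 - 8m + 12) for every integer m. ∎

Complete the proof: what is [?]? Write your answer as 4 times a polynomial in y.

Only m ≡ 1 (mod 4) is unaccounted for. Put m = 4y+1:
(4y+1)^4 - 5(4y+1)^2 - 8(4y+1) + 12 expands to 256y^4 + 256y^3 + 16y^2 - 56y,
and factoring out 4 leaves 4(64y^4 + 64y^3 + 4y^2 - 14y).

4(64y^4 + 64y^3 + 4y^2 - 14y)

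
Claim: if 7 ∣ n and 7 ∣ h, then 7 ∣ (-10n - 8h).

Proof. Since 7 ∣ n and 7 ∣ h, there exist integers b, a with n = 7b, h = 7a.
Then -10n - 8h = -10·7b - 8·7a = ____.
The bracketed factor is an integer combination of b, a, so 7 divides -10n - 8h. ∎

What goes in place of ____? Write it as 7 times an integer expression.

Pull the common 7 out of every term: -10·7b - 8·7a = 7(-8a - 10b).
-8a - 10b is an integer, which exhibits the divisibility.

7(-8a - 10b)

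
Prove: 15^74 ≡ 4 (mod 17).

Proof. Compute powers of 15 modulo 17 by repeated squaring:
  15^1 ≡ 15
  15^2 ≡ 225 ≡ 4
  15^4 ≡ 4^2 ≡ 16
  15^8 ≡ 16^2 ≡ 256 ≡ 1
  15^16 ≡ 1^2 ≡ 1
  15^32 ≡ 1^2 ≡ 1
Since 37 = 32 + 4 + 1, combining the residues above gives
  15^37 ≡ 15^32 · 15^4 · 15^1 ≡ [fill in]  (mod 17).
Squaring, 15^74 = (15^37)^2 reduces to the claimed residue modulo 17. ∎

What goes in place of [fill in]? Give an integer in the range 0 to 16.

15^32 · 15^4 · 15^1 ≡ 1 · 16 · 15 = 240.
240 mod 17 = 2, so 15^37 ≡ 2 (mod 17).

2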